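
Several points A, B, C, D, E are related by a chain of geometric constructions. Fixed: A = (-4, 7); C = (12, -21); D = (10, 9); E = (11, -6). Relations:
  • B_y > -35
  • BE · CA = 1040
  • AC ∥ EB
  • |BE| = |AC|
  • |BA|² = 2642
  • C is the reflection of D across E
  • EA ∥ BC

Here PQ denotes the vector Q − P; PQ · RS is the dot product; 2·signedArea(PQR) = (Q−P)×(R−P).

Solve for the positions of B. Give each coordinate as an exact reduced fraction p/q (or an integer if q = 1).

1. B_x = 27  [EA ∥ BC ∩ AC ∥ EB]
2. B_y = -34  [EA ∥ BC ∩ AC ∥ EB]
   → B = (27, -34)

B = (27, -34)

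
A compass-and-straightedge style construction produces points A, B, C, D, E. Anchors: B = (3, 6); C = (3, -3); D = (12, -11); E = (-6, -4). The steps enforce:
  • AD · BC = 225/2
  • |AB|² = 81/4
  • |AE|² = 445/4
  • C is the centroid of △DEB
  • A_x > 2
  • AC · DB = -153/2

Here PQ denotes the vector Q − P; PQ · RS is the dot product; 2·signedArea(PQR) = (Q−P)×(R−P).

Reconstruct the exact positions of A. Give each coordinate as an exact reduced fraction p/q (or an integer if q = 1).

A = (3, 3/2)

1. A_x = 3  [AD · BC = 225/2 ∩ AC · DB = -153/2]
2. A_y = 3/2  [AD · BC = 225/2 ∩ AC · DB = -153/2]
   → A = (3, 3/2)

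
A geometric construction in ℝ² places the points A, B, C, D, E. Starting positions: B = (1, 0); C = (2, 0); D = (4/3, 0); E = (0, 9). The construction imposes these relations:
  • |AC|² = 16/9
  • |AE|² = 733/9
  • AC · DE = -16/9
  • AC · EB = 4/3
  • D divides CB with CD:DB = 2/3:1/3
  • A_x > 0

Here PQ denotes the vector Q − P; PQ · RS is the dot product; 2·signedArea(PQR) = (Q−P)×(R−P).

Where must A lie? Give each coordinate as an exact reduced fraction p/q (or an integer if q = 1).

A = (2/3, 0)

1. A_x = 2/3  [AC · DE = -16/9 ∩ AC · EB = 4/3]
2. A_y = 0  [AC · DE = -16/9 ∩ AC · EB = 4/3]
   → A = (2/3, 0)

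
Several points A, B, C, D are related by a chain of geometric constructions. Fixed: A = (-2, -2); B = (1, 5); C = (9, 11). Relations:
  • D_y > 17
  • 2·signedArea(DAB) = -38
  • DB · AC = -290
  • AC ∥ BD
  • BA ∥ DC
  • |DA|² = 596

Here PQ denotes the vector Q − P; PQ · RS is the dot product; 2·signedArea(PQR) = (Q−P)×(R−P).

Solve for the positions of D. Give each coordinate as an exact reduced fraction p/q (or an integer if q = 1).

D = (12, 18)

1. D_x = 12  [BA ∥ DC ∩ AC ∥ BD]
2. D_y = 18  [BA ∥ DC ∩ AC ∥ BD]
   → D = (12, 18)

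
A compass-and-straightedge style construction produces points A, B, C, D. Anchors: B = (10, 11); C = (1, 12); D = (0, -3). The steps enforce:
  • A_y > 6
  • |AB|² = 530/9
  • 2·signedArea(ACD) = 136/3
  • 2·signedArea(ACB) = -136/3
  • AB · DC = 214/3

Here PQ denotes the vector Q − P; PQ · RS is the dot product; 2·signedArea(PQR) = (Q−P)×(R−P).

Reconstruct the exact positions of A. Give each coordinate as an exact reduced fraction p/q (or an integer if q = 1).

A = (11/3, 20/3)

1. A_x = 11/3  [2·signedArea(ACB) = -136/3 ∩ 2·signedArea(ACD) = 136/3]
2. A_y = 20/3  [2·signedArea(ACB) = -136/3 ∩ 2·signedArea(ACD) = 136/3]
   → A = (11/3, 20/3)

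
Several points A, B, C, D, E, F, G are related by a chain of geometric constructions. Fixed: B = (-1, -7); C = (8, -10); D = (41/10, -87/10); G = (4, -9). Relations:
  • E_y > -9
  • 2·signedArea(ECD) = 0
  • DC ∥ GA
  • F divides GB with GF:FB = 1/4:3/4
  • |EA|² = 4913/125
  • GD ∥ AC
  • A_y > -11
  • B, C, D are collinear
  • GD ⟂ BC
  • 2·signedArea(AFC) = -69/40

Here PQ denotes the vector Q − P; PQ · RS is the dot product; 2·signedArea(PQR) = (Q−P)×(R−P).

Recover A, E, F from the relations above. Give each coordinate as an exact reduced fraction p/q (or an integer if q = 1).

1. A_x = 79/10  [GD ∥ AC ∩ DC ∥ GA]
2. A_y = -103/10  [GD ∥ AC ∩ DC ∥ GA]
   → A = (79/10, -103/10)
3. E_x = 103/50  [line -13/10·x + -39/10·y + -143/5 = 0 ∩ |EA|² = 4913/125]
4. E_y = -401/50  [line -13/10·x + -39/10·y + -143/5 = 0 ∩ |EA|² = 4913/125]
   → E = (103/50, -401/50)
5. F_x = 11/4  [F divides GB with GF:FB = 1/4:3/4]
6. F_y = -17/2  [F divides GB with GF:FB = 1/4:3/4]
   → F = (11/4, -17/2)

A = (79/10, -103/10)
E = (103/50, -401/50)
F = (11/4, -17/2)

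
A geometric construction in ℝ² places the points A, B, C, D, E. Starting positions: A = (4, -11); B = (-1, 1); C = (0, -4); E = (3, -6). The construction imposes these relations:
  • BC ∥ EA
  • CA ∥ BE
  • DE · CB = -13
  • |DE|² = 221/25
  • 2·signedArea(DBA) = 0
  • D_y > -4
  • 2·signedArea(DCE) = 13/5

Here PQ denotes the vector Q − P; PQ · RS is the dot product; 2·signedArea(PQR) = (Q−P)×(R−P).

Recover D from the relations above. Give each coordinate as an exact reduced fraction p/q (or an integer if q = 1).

D = (1, -19/5)

1. D_x = 1  [2·signedArea(DBA) = 0 ∩ 2·signedArea(DCE) = 13/5]
2. D_y = -19/5  [2·signedArea(DBA) = 0 ∩ 2·signedArea(DCE) = 13/5]
   → D = (1, -19/5)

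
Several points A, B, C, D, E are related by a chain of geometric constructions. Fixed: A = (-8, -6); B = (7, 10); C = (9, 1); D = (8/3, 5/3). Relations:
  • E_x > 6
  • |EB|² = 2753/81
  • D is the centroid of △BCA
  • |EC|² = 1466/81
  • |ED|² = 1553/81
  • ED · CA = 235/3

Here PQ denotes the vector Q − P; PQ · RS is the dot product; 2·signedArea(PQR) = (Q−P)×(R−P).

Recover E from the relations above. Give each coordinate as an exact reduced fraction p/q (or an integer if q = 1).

E = (56/9, 38/9)

1. E_x = 56/9  [line 17·x + 7·y + -406/3 = 0 ∩ |EB|² = 2753/81]
2. E_y = 38/9  [line 17·x + 7·y + -406/3 = 0 ∩ |EB|² = 2753/81]
   → E = (56/9, 38/9)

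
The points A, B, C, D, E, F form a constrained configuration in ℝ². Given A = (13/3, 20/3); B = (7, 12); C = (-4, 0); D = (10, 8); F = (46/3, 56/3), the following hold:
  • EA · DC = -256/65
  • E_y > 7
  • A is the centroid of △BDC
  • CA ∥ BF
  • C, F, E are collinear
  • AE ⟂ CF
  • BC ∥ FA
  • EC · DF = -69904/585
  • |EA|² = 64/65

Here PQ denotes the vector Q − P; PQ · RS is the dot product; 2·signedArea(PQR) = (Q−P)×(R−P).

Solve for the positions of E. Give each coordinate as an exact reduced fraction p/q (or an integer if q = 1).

1. E_x = 3553/975  [C, F, E are collinear ∩ AE ⟂ CF]
2. E_y = 7196/975  [C, F, E are collinear ∩ AE ⟂ CF]
   → E = (3553/975, 7196/975)

E = (3553/975, 7196/975)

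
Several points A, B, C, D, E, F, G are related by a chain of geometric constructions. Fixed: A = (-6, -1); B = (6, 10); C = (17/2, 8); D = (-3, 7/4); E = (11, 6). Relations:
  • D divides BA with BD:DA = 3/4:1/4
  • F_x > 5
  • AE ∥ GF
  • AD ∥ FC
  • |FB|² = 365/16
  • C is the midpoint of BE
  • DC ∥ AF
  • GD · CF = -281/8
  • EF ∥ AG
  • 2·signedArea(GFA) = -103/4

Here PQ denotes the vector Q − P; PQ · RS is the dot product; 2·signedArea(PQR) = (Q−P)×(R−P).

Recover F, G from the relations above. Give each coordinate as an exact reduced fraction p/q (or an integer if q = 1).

F = (11/2, 21/4)
G = (-23/2, -7/4)

1. F_x = 11/2  [AD ∥ FC ∩ DC ∥ AF]
2. F_y = 21/4  [AD ∥ FC ∩ DC ∥ AF]
   → F = (11/2, 21/4)
3. G_x = -23/2  [AE ∥ GF ∩ EF ∥ AG]
4. G_y = -7/4  [AE ∥ GF ∩ EF ∥ AG]
   → G = (-23/2, -7/4)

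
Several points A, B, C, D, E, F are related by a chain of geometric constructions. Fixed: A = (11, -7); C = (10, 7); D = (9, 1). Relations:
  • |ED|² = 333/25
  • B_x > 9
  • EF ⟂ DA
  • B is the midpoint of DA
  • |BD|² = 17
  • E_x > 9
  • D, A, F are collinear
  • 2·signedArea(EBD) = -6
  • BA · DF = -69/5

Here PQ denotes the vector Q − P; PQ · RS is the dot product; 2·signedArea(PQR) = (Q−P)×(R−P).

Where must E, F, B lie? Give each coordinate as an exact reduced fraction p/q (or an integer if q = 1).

1. B_x = 10  [B is the midpoint of DA]
2. B_y = -3  [B is the midpoint of DA]
   → B = (10, -3)
3. F_x = 696/85  [D, A, F are collinear ∩ BA · DF = -69/5]
4. F_y = 361/85  [D, A, F are collinear ∩ BA · DF = -69/5]
   → F = (696/85, 361/85)
5. E_x = 48/5  [2·signedArea(EBD) = -6 ∩ EF ⟂ DA]
6. E_y = 23/5  [2·signedArea(EBD) = -6 ∩ EF ⟂ DA]
   → E = (48/5, 23/5)

B = (10, -3)
E = (48/5, 23/5)
F = (696/85, 361/85)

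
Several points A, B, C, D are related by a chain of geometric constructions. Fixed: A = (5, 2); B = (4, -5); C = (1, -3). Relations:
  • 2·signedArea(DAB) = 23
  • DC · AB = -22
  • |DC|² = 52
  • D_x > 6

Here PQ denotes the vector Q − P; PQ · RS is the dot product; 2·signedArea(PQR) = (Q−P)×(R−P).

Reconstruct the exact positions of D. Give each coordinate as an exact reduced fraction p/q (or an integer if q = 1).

D = (7, -7)

1. D_x = 7  [2·signedArea(DAB) = 23 ∩ DC · AB = -22]
2. D_y = -7  [2·signedArea(DAB) = 23 ∩ DC · AB = -22]
   → D = (7, -7)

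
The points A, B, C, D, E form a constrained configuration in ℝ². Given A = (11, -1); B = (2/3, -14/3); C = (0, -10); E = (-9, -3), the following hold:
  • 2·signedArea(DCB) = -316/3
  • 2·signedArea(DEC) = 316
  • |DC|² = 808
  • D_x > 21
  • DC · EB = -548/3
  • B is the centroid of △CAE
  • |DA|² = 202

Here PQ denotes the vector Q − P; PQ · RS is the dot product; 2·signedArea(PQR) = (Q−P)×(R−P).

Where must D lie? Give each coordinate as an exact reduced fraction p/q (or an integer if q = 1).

D = (22, 8)

1. D_x = 22  [2·signedArea(DCB) = -316/3 ∩ 2·signedArea(DEC) = 316]
2. D_y = 8  [2·signedArea(DCB) = -316/3 ∩ 2·signedArea(DEC) = 316]
   → D = (22, 8)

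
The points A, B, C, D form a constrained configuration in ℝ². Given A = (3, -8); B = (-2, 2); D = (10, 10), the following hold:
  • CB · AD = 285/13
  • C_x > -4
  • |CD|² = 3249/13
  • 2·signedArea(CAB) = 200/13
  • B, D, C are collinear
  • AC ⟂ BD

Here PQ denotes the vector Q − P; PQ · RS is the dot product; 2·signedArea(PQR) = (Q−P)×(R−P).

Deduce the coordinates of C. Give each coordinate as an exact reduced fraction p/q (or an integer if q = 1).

1. C_x = -41/13  [B, D, C are collinear ∩ AC ⟂ BD]
2. C_y = 16/13  [B, D, C are collinear ∩ AC ⟂ BD]
   → C = (-41/13, 16/13)

C = (-41/13, 16/13)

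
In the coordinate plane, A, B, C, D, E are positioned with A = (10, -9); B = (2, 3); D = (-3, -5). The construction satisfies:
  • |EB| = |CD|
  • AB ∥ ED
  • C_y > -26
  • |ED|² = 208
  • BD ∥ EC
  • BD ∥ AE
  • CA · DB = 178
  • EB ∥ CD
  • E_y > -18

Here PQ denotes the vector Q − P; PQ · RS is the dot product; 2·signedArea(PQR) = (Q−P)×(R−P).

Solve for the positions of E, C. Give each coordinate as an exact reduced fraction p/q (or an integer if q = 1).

1. E_x = 5  [AB ∥ ED ∩ BD ∥ AE]
2. E_y = -17  [AB ∥ ED ∩ BD ∥ AE]
   → E = (5, -17)
3. C_x = 0  [EB ∥ CD ∩ BD ∥ EC]
4. C_y = -25  [EB ∥ CD ∩ BD ∥ EC]
   → C = (0, -25)

C = (0, -25)
E = (5, -17)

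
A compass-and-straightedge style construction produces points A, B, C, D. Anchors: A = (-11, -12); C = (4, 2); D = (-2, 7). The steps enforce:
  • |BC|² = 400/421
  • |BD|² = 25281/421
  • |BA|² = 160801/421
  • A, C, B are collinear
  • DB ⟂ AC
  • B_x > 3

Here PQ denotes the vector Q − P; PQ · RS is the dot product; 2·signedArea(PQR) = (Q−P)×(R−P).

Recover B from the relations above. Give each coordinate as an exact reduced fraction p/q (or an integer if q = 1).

1. B_x = 1384/421  [A, C, B are collinear ∩ DB ⟂ AC]
2. B_y = 562/421  [A, C, B are collinear ∩ DB ⟂ AC]
   → B = (1384/421, 562/421)

B = (1384/421, 562/421)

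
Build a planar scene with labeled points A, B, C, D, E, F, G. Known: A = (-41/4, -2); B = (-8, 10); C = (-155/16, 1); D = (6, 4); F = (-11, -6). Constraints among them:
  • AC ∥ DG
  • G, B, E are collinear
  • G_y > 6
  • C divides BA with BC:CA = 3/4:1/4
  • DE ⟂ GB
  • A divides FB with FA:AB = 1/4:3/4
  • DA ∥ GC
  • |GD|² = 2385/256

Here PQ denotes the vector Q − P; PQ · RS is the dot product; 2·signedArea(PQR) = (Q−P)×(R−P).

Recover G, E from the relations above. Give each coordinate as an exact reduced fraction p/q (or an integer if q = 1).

1. G_x = 105/16  [DA ∥ GC ∩ AC ∥ DG]
2. G_y = 7  [DA ∥ GC ∩ AC ∥ DG]
   → G = (105/16, 7)
3. E_x = 374406/56593  [G, B, E are collinear ∩ DE ⟂ GB]
4. E_y = 395530/56593  [G, B, E are collinear ∩ DE ⟂ GB]
   → E = (374406/56593, 395530/56593)

E = (374406/56593, 395530/56593)
G = (105/16, 7)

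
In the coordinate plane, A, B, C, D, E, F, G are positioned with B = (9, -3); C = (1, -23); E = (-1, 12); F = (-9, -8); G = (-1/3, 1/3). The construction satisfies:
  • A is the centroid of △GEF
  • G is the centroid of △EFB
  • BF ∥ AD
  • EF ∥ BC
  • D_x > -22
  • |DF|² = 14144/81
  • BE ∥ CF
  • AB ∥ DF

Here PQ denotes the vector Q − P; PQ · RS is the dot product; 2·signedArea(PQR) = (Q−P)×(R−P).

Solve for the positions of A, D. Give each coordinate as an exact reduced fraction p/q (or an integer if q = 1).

A = (-31/9, 13/9)
D = (-193/9, -32/9)

1. A_x = -31/9  [A is the centroid of △GEF]
2. A_y = 13/9  [A is the centroid of △GEF]
   → A = (-31/9, 13/9)
3. D_x = -193/9  [AB ∥ DF ∩ BF ∥ AD]
4. D_y = -32/9  [AB ∥ DF ∩ BF ∥ AD]
   → D = (-193/9, -32/9)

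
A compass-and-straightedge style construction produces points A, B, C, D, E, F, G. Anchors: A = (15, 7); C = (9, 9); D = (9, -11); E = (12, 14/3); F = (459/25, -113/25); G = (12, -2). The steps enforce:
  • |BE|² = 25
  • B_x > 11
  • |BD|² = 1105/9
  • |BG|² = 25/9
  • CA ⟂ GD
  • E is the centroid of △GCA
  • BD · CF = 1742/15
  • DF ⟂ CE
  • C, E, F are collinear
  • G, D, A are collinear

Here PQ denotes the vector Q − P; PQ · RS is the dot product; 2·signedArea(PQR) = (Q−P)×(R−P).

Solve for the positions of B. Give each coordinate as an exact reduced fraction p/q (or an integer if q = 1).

1. B_x = 12  [line -234/25·x + 338/25·y + 8762/75 = 0 ∩ |BD|² = 1105/9]
2. B_y = -1/3  [line -234/25·x + 338/25·y + 8762/75 = 0 ∩ |BD|² = 1105/9]
   → B = (12, -1/3)

B = (12, -1/3)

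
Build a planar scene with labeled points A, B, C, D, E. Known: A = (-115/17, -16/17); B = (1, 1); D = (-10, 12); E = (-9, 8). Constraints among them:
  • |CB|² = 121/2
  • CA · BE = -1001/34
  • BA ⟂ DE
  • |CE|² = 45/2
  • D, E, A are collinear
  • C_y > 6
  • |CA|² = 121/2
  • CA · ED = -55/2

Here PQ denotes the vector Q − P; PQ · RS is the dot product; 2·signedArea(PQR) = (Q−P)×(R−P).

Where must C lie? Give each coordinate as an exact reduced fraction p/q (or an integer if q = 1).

1. C_x = -9/2  [CA · BE = -1001/34 ∩ CA · ED = -55/2]
2. C_y = 13/2  [CA · BE = -1001/34 ∩ CA · ED = -55/2]
   → C = (-9/2, 13/2)

C = (-9/2, 13/2)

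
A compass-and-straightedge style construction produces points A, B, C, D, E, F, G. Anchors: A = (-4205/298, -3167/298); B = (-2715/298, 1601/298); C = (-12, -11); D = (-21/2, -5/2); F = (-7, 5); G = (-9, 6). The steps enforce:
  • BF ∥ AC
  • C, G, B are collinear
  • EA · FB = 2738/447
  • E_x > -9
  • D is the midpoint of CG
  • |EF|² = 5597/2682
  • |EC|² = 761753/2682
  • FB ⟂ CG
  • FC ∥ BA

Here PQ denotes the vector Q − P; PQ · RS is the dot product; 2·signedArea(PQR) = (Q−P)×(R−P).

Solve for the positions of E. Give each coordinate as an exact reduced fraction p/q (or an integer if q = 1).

E = (-7483/894, 4879/894)

1. E_x = -7483/894  [line 629/298·x + -111/298·y + 8806/447 = 0 ∩ |EC|² = 761753/2682]
2. E_y = 4879/894  [line 629/298·x + -111/298·y + 8806/447 = 0 ∩ |EC|² = 761753/2682]
   → E = (-7483/894, 4879/894)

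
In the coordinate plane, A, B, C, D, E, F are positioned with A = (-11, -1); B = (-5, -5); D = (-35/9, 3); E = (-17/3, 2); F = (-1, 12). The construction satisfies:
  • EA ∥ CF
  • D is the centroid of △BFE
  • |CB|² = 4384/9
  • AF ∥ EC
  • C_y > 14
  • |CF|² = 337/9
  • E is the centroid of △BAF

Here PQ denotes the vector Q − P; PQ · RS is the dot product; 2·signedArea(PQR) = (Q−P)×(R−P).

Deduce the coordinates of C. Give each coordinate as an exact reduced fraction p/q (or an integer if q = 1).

C = (13/3, 15)

1. C_x = 13/3  [EA ∥ CF ∩ AF ∥ EC]
2. C_y = 15  [EA ∥ CF ∩ AF ∥ EC]
   → C = (13/3, 15)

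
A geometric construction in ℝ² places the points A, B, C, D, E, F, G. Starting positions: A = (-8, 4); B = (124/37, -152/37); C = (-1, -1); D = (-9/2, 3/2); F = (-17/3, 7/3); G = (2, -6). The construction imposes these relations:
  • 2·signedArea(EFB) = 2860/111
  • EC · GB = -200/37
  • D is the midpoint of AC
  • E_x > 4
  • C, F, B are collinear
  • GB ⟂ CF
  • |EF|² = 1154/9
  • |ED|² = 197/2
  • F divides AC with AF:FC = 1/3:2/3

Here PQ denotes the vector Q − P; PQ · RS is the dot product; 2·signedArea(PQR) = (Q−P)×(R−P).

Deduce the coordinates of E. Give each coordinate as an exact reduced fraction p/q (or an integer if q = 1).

E = (174/37, -82/37)

1. E_x = 174/37  [line -50/37·x + -70/37·y + 80/37 = 0 ∩ |EF|² = 1154/9]
2. E_y = -82/37  [line -50/37·x + -70/37·y + 80/37 = 0 ∩ |EF|² = 1154/9]
   → E = (174/37, -82/37)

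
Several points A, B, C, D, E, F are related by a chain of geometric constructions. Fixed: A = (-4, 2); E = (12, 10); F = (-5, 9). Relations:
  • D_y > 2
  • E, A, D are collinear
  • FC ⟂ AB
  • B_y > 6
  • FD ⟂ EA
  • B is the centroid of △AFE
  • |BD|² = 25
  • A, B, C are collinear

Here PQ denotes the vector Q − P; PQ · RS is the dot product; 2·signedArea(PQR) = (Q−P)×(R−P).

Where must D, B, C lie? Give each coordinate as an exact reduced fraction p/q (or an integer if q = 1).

1. D_x = -2  [E, A, D are collinear ∩ FD ⟂ EA]
2. D_y = 3  [E, A, D are collinear ∩ FD ⟂ EA]
   → D = (-2, 3)
3. B_x = 1  [B is the centroid of △AFE]
4. B_y = 7  [B is the centroid of △AFE]
   → B = (1, 7)
5. C_x = -1  [A, B, C are collinear ∩ FC ⟂ AB]
6. C_y = 5  [A, B, C are collinear ∩ FC ⟂ AB]
   → C = (-1, 5)

B = (1, 7)
C = (-1, 5)
D = (-2, 3)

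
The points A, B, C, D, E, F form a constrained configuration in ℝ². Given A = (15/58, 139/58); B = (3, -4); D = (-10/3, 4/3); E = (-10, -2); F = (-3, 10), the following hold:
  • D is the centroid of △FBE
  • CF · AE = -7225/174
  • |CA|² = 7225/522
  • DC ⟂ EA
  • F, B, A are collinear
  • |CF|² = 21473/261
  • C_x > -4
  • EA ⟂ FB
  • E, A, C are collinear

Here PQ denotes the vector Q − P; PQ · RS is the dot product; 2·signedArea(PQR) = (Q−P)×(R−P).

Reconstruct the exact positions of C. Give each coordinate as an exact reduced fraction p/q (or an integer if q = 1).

C = (-275/87, 27/29)

1. C_x = -275/87  [E, A, C are collinear ∩ DC ⟂ EA]
2. C_y = 27/29  [E, A, C are collinear ∩ DC ⟂ EA]
   → C = (-275/87, 27/29)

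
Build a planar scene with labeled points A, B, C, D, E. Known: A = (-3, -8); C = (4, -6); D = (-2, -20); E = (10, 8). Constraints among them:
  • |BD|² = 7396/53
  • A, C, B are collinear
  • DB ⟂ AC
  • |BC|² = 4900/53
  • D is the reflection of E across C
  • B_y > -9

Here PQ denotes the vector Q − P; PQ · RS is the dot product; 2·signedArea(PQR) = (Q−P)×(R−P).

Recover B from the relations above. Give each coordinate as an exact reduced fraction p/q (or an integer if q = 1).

B = (-278/53, -458/53)

1. B_x = -278/53  [A, C, B are collinear ∩ DB ⟂ AC]
2. B_y = -458/53  [A, C, B are collinear ∩ DB ⟂ AC]
   → B = (-278/53, -458/53)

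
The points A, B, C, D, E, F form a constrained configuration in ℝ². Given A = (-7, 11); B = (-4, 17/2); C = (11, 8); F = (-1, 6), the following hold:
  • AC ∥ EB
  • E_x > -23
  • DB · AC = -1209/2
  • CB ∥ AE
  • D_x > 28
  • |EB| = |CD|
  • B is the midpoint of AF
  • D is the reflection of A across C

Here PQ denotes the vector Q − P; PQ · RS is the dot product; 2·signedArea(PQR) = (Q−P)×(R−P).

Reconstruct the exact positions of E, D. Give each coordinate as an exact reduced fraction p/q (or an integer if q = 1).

1. E_x = -22  [AC ∥ EB ∩ CB ∥ AE]
2. E_y = 23/2  [AC ∥ EB ∩ CB ∥ AE]
   → E = (-22, 23/2)
3. D_x = 29  [D is the reflection of A across C]
4. D_y = 5  [D is the reflection of A across C]
   → D = (29, 5)

D = (29, 5)
E = (-22, 23/2)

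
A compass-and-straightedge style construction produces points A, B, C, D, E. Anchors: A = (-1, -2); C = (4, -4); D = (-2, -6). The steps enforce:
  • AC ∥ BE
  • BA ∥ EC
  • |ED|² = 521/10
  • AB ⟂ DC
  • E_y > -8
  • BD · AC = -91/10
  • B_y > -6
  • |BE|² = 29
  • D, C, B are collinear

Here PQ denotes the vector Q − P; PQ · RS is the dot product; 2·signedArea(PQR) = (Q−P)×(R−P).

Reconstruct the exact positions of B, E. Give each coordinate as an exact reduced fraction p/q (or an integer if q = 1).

B = (1/10, -53/10)
E = (51/10, -73/10)

1. B_x = 1/10  [D, C, B are collinear ∩ AB ⟂ DC]
2. B_y = -53/10  [D, C, B are collinear ∩ AB ⟂ DC]
   → B = (1/10, -53/10)
3. E_x = 51/10  [BA ∥ EC ∩ AC ∥ BE]
4. E_y = -73/10  [BA ∥ EC ∩ AC ∥ BE]
   → E = (51/10, -73/10)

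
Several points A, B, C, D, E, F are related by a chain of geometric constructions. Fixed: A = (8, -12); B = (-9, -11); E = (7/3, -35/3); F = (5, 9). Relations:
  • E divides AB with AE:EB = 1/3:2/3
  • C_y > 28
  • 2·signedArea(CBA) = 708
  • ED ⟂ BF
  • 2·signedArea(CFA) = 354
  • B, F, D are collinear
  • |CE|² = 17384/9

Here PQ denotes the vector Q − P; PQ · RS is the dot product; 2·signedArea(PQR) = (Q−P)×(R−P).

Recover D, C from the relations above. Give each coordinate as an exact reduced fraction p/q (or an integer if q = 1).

C = (19, 29)
D = (-2497/447, -2737/447)

1. D_x = -2497/447  [B, F, D are collinear ∩ ED ⟂ BF]
2. D_y = -2737/447  [B, F, D are collinear ∩ ED ⟂ BF]
   → D = (-2497/447, -2737/447)
3. C_x = 19  [2·signedArea(CBA) = 708 ∩ 2·signedArea(CFA) = 354]
4. C_y = 29  [2·signedArea(CBA) = 708 ∩ 2·signedArea(CFA) = 354]
   → C = (19, 29)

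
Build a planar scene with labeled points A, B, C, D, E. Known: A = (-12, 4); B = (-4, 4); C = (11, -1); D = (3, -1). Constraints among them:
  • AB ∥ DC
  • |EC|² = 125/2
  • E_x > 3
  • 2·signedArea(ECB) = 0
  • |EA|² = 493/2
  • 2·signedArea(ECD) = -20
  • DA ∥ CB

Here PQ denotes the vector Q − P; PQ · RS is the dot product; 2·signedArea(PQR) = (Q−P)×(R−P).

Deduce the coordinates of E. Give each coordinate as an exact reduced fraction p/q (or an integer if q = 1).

1. E_x = 7/2  [2·signedArea(ECB) = 0 ∩ 2·signedArea(ECD) = -20]
2. E_y = 3/2  [2·signedArea(ECB) = 0 ∩ 2·signedArea(ECD) = -20]
   → E = (7/2, 3/2)

E = (7/2, 3/2)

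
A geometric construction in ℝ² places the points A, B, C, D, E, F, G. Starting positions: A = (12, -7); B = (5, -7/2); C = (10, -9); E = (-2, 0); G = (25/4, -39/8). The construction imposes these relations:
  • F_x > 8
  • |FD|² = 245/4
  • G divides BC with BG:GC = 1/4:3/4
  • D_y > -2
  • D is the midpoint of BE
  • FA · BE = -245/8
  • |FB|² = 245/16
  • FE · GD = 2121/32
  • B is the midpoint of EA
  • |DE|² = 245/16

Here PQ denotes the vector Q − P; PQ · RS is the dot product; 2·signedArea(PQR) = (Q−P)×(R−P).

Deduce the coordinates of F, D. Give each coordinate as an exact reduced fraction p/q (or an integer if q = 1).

D = (3/2, -7/4)
F = (17/2, -21/4)

1. F_x = 17/2  [line 7·x + -7/2·y + -623/8 = 0 ∩ |FB|² = 245/16]
2. F_y = -21/4  [line 7·x + -7/2·y + -623/8 = 0 ∩ |FB|² = 245/16]
   → F = (17/2, -21/4)
3. D_x = 3/2  [D is the midpoint of BE]
4. D_y = -7/4  [D is the midpoint of BE]
   → D = (3/2, -7/4)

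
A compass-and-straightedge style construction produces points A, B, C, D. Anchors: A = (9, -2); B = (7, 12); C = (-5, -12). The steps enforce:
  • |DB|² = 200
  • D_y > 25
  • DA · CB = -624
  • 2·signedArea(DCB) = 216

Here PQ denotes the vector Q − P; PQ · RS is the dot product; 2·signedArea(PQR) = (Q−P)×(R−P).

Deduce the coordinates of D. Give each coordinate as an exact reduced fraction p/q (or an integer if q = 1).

D = (5, 26)

1. D_x = 5  [2·signedArea(DCB) = 216 ∩ DA · CB = -624]
2. D_y = 26  [2·signedArea(DCB) = 216 ∩ DA · CB = -624]
   → D = (5, 26)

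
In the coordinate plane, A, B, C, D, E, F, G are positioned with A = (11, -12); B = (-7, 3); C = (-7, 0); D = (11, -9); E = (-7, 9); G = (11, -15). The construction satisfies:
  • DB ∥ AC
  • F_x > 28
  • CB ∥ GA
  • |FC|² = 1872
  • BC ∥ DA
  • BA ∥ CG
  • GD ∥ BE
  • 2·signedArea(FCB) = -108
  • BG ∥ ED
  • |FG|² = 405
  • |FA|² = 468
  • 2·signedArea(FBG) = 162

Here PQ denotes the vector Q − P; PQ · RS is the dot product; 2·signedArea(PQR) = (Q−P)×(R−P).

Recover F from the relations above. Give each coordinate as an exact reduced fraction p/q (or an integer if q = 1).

1. F_x = 29  [2·signedArea(FCB) = -108 ∩ 2·signedArea(FBG) = 162]
2. F_y = -24  [2·signedArea(FCB) = -108 ∩ 2·signedArea(FBG) = 162]
   → F = (29, -24)

F = (29, -24)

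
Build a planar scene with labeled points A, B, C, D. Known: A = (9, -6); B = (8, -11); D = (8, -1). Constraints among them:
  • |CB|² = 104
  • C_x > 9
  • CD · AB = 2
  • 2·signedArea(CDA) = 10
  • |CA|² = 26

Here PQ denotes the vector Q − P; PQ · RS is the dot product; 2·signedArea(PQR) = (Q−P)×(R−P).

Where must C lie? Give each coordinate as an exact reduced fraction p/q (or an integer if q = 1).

1. C_x = 10  [2·signedArea(CDA) = 10 ∩ CD · AB = 2]
2. C_y = -1  [2·signedArea(CDA) = 10 ∩ CD · AB = 2]
   → C = (10, -1)

C = (10, -1)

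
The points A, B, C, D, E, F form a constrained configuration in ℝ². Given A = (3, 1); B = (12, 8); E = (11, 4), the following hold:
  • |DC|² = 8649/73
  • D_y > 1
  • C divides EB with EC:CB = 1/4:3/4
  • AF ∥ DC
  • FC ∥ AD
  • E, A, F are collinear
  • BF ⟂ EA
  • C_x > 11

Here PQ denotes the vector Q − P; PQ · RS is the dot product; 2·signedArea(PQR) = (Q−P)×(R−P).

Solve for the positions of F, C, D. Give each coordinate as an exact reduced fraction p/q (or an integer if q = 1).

C = (45/4, 5)
D = (309/292, 86/73)
F = (963/73, 352/73)

1. F_x = 963/73  [E, A, F are collinear ∩ BF ⟂ EA]
2. F_y = 352/73  [E, A, F are collinear ∩ BF ⟂ EA]
   → F = (963/73, 352/73)
3. C_x = 45/4  [C divides EB with EC:CB = 1/4:3/4]
4. C_y = 5  [C divides EB with EC:CB = 1/4:3/4]
   → C = (45/4, 5)
5. D_x = 309/292  [AF ∥ DC ∩ FC ∥ AD]
6. D_y = 86/73  [AF ∥ DC ∩ FC ∥ AD]
   → D = (309/292, 86/73)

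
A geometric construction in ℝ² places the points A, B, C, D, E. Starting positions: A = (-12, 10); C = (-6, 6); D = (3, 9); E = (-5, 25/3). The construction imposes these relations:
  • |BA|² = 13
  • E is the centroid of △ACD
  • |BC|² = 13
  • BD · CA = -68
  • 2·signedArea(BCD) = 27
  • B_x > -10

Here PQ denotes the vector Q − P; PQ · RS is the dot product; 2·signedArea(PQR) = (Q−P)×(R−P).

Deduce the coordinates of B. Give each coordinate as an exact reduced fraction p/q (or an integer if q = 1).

B = (-9, 8)

1. B_x = -9  [BD · CA = -68 ∩ 2·signedArea(BCD) = 27]
2. B_y = 8  [BD · CA = -68 ∩ 2·signedArea(BCD) = 27]
   → B = (-9, 8)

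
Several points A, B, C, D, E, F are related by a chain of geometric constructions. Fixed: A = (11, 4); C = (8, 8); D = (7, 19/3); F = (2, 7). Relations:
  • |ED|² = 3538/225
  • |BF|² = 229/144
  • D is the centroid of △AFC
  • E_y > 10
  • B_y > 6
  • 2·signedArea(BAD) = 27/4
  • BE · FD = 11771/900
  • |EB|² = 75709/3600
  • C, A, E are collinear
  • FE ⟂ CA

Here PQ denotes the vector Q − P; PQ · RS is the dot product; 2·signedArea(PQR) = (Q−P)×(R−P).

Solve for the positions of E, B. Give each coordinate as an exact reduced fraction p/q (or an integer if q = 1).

B = (13/4, 41/6)
E = (158/25, 256/25)

1. E_x = 158/25  [C, A, E are collinear ∩ FE ⟂ CA]
2. E_y = 256/25  [C, A, E are collinear ∩ FE ⟂ CA]
   → E = (158/25, 256/25)
3. B_x = 13/4  [2·signedArea(BAD) = 27/4 ∩ BE · FD = 11771/900]
4. B_y = 41/6  [2·signedArea(BAD) = 27/4 ∩ BE · FD = 11771/900]
   → B = (13/4, 41/6)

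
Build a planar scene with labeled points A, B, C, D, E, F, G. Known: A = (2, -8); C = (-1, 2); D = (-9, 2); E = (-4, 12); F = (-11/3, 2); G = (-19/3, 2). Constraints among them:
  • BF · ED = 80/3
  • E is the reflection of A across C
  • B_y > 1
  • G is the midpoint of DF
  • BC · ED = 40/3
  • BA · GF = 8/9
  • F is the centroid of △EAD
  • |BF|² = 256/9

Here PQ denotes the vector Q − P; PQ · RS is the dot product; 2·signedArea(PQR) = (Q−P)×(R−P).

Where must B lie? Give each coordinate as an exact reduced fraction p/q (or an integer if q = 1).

B = (5/3, 2)

1. B_x = 5/3  [BA · GF = 8/9 ∩ BC · ED = 40/3]
2. B_y = 2  [BA · GF = 8/9 ∩ BC · ED = 40/3]
   → B = (5/3, 2)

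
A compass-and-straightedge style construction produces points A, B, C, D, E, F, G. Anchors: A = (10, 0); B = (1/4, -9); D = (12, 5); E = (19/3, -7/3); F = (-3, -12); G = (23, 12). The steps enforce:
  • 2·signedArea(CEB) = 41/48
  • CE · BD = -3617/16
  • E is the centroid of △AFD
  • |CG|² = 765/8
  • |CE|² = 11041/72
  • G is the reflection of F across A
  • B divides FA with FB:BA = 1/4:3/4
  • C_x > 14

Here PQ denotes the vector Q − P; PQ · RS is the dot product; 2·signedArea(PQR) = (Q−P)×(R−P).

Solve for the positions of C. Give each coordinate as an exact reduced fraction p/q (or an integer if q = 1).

C = (59/4, 27/4)

1. C_x = 59/4  [2·signedArea(CEB) = 41/48 ∩ CE · BD = -3617/16]
2. C_y = 27/4  [2·signedArea(CEB) = 41/48 ∩ CE · BD = -3617/16]
   → C = (59/4, 27/4)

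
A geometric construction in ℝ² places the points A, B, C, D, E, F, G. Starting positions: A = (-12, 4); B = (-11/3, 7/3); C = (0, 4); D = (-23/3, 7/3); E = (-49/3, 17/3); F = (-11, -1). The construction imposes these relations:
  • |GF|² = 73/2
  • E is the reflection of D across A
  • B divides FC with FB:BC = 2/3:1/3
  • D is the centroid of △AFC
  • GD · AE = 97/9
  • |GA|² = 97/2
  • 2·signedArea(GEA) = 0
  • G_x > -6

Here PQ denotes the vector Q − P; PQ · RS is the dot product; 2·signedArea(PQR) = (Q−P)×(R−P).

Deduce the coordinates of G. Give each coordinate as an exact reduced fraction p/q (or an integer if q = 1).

1. G_x = -11/2  [2·signedArea(GEA) = 0 ∩ GD · AE = 97/9]
2. G_y = 3/2  [2·signedArea(GEA) = 0 ∩ GD · AE = 97/9]
   → G = (-11/2, 3/2)

G = (-11/2, 3/2)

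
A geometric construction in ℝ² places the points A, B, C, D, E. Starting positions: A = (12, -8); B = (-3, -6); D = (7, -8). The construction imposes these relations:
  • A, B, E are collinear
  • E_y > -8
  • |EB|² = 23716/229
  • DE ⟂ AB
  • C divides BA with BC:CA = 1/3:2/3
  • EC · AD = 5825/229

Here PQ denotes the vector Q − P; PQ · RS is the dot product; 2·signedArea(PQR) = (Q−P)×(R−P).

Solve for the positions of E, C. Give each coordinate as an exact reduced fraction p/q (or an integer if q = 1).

C = (2, -20/3)
E = (1623/229, -1682/229)

1. E_x = 1623/229  [A, B, E are collinear ∩ DE ⟂ AB]
2. E_y = -1682/229  [A, B, E are collinear ∩ DE ⟂ AB]
   → E = (1623/229, -1682/229)
3. C_x = 2  [C divides BA with BC:CA = 1/3:2/3]
4. C_y = -20/3  [C divides BA with BC:CA = 1/3:2/3]
   → C = (2, -20/3)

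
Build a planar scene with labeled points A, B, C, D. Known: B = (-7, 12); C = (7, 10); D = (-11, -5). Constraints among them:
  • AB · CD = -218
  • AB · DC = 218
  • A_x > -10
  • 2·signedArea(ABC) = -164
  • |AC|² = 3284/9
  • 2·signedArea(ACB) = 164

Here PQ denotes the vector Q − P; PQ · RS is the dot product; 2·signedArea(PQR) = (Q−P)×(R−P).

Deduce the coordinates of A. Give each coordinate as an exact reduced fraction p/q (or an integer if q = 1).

A = (-29/3, 2/3)

1. A_x = -29/3  [AB · CD = -218 ∩ 2·signedArea(ABC) = -164]
2. A_y = 2/3  [AB · CD = -218 ∩ 2·signedArea(ABC) = -164]
   → A = (-29/3, 2/3)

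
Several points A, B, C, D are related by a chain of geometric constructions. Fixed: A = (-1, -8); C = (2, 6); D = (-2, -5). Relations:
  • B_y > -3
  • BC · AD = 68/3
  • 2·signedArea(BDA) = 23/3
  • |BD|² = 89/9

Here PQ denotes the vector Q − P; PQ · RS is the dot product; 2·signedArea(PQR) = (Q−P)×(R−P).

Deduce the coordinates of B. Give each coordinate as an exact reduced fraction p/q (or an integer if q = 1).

B = (-1/3, -7/3)

1. B_x = -1/3  [2·signedArea(BDA) = 23/3 ∩ BC · AD = 68/3]
2. B_y = -7/3  [2·signedArea(BDA) = 23/3 ∩ BC · AD = 68/3]
   → B = (-1/3, -7/3)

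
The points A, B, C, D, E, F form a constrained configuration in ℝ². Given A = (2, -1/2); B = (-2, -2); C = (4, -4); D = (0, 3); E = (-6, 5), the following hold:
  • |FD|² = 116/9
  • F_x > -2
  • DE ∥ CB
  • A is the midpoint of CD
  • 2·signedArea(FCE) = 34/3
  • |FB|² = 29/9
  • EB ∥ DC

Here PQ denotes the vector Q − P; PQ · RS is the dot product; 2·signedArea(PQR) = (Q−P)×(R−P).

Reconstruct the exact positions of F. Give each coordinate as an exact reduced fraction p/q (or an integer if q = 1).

F = (-4/3, -1/3)

1. F_x = -4/3  [line -9·x + -10·y + -46/3 = 0 ∩ |FD|² = 116/9]
2. F_y = -1/3  [line -9·x + -10·y + -46/3 = 0 ∩ |FD|² = 116/9]
   → F = (-4/3, -1/3)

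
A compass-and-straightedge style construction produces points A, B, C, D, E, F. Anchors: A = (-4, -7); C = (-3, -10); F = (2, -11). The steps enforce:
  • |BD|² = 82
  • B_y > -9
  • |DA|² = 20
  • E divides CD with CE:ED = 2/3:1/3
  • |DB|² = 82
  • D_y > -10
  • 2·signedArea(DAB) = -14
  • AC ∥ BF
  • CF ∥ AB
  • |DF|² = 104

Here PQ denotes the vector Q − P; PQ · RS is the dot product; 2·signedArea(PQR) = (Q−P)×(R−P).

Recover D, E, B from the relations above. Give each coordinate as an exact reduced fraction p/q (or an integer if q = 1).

B = (1, -8)
D = (-8, -9)
E = (-19/3, -28/3)

1. B_x = 1  [AC ∥ BF ∩ CF ∥ AB]
2. B_y = -8  [AC ∥ BF ∩ CF ∥ AB]
   → B = (1, -8)
3. D_x = -8  [line 1·x + 5·y + 53 = 0 ∩ |DA|² = 20]
4. D_y = -9  [line 1·x + 5·y + 53 = 0 ∩ |DA|² = 20]
   → D = (-8, -9)
5. E_x = -19/3  [E divides CD with CE:ED = 2/3:1/3]
6. E_y = -28/3  [E divides CD with CE:ED = 2/3:1/3]
   → E = (-19/3, -28/3)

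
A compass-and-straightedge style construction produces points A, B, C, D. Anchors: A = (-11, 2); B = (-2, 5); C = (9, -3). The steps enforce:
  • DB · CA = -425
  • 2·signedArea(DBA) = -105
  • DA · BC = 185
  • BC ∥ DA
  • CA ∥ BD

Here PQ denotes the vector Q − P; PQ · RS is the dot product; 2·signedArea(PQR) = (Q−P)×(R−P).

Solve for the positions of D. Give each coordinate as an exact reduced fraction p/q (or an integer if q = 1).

1. D_x = -22  [BC ∥ DA ∩ CA ∥ BD]
2. D_y = 10  [BC ∥ DA ∩ CA ∥ BD]
   → D = (-22, 10)

D = (-22, 10)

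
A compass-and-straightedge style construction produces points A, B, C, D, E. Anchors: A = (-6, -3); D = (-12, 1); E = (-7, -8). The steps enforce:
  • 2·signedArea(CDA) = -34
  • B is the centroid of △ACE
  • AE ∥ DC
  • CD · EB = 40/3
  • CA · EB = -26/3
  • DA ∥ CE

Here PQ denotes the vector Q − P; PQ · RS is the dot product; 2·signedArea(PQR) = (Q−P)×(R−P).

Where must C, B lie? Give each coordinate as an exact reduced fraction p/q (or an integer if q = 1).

1. C_x = -13  [DA ∥ CE ∩ AE ∥ DC]
2. C_y = -4  [DA ∥ CE ∩ AE ∥ DC]
   → C = (-13, -4)
3. B_x = -26/3  [B is the centroid of △ACE]
4. B_y = -5  [B is the centroid of △ACE]
   → B = (-26/3, -5)

B = (-26/3, -5)
C = (-13, -4)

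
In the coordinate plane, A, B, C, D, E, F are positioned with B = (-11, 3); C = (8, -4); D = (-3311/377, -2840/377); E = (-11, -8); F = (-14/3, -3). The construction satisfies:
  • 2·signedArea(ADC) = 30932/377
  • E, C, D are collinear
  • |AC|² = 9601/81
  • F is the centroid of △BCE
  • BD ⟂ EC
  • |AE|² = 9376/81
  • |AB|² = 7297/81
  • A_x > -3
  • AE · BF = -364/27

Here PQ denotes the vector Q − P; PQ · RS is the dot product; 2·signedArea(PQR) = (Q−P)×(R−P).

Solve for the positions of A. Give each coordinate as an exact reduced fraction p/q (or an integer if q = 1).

A = (-23/9, -4/3)

1. A_x = -23/9  [2·signedArea(ADC) = 30932/377 ∩ AE · BF = -364/27]
2. A_y = -4/3  [2·signedArea(ADC) = 30932/377 ∩ AE · BF = -364/27]
   → A = (-23/9, -4/3)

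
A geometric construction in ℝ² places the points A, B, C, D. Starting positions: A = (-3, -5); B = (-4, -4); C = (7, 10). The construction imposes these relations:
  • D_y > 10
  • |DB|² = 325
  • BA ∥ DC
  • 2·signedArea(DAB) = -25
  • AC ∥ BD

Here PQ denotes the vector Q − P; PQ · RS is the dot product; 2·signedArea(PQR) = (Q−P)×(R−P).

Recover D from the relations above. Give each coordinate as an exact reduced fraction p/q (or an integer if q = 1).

D = (6, 11)

1. D_x = 6  [BA ∥ DC ∩ AC ∥ BD]
2. D_y = 11  [BA ∥ DC ∩ AC ∥ BD]
   → D = (6, 11)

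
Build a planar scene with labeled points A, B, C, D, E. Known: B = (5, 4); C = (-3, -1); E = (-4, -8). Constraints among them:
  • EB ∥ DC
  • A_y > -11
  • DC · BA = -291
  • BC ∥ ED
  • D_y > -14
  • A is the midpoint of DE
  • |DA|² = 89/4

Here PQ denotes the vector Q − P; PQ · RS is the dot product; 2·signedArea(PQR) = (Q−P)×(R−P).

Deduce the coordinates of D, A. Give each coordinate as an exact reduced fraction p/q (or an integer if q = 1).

1. D_x = -12  [EB ∥ DC ∩ BC ∥ ED]
2. D_y = -13  [EB ∥ DC ∩ BC ∥ ED]
   → D = (-12, -13)
3. A_x = -8  [A is the midpoint of DE]
4. A_y = -21/2  [A is the midpoint of DE]
   → A = (-8, -21/2)

A = (-8, -21/2)
D = (-12, -13)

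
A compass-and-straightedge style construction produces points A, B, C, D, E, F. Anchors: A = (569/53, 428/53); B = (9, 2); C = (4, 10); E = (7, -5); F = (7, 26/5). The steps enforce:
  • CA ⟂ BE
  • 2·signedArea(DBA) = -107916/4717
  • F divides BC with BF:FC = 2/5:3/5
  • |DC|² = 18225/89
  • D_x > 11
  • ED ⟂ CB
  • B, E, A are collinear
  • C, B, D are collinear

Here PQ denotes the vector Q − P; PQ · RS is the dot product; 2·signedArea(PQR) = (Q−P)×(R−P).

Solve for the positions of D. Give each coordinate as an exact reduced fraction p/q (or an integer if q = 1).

1. D_x = 1031/89  [C, B, D are collinear ∩ ED ⟂ CB]
2. D_y = -190/89  [C, B, D are collinear ∩ ED ⟂ CB]
   → D = (1031/89, -190/89)

D = (1031/89, -190/89)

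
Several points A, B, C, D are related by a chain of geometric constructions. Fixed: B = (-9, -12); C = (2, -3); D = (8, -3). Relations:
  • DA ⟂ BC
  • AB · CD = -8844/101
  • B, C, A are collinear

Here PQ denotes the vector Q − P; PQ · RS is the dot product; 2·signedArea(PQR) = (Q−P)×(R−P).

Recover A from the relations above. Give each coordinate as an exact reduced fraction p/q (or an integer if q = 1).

1. A_x = 565/101  [B, C, A are collinear ∩ DA ⟂ BC]
2. A_y = -6/101  [B, C, A are collinear ∩ DA ⟂ BC]
   → A = (565/101, -6/101)

A = (565/101, -6/101)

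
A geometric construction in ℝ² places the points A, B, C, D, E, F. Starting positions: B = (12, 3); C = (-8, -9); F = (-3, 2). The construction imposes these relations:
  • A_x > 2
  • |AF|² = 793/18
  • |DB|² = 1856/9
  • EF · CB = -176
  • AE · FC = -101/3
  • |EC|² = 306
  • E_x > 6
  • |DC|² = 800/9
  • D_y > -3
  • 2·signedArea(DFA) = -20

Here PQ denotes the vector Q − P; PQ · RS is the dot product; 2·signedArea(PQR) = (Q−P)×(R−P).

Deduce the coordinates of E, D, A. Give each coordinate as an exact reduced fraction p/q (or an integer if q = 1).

A = (17/6, -7/6)
D = (-4/3, -7/3)
E = (7, 0)

1. E_x = 7  [line -20·x + -12·y + 140 = 0 ∩ |EC|² = 306]
2. E_y = 0  [line -20·x + -12·y + 140 = 0 ∩ |EC|² = 306]
   → E = (7, 0)
3. A_x = 17/6  [line 5·x + 11·y + -4/3 = 0 ∩ |AF|² = 793/18]
4. A_y = -7/6  [line 5·x + 11·y + -4/3 = 0 ∩ |AF|² = 793/18]
   → A = (17/6, -7/6)
5. D_x = -4/3  [line 19/6·x + 35/6·y + 107/6 = 0 ∩ |DB|² = 1856/9]
6. D_y = -7/3  [line 19/6·x + 35/6·y + 107/6 = 0 ∩ |DB|² = 1856/9]
   → D = (-4/3, -7/3)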